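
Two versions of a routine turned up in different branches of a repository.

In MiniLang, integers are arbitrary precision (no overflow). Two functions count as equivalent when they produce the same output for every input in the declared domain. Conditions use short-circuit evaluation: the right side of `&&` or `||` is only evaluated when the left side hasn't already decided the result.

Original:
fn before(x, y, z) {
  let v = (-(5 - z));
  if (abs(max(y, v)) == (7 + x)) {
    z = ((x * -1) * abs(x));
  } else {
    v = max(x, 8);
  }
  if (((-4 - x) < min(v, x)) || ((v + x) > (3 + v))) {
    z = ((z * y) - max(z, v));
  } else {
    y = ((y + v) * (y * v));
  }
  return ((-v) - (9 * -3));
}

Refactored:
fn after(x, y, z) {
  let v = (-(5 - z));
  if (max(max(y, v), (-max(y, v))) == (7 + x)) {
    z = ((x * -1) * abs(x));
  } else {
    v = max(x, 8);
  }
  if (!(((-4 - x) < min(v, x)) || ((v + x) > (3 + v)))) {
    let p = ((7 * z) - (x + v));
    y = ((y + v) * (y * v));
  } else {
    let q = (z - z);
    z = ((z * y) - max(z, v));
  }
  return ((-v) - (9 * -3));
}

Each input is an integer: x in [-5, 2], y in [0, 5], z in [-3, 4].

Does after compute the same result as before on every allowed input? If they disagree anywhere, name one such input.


Side by side, the visible changes include: constant usage differs; also statement counts differ; also arithmetic usage differs; also min/max/abs usage differs; also boolean connective usage differs; also local variable names differ.
As a probe, take x=-2, y=1, z=1: before runs v becomes -4; next (abs(max(y, v)) == (7 + x)) evaluates to false; next v becomes 8; next (((-4 - x) < min(v, x)) || ((v + x) > (3 + v))) evaluates to false; next y becomes 72; next final value 19; after runs v becomes -4; next (max(max(y, v), (-max(y, v))) == (7 + x)) evaluates to false; next v becomes 8; next (!(((-4 - x) < min(v, x)) || ((v + x) > (3 + v)))) evaluates to true; next p becomes 1; next y becomes 72; next final value 19; both end at 19.
Every one of the 384 inputs gives matching results.
verdict: equivalent


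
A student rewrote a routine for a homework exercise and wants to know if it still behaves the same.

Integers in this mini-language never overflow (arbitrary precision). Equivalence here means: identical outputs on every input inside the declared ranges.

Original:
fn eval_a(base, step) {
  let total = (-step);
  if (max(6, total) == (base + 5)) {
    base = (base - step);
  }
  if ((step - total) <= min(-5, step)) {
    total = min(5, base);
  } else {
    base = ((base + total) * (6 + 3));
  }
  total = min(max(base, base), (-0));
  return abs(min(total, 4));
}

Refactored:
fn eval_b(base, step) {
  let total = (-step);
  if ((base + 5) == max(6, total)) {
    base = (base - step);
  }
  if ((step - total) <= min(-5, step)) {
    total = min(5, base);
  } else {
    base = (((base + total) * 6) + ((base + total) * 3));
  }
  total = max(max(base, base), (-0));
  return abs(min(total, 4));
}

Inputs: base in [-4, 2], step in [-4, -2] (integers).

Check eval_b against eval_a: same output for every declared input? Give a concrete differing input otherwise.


Not equivalent: base=-4, step=-4 separates them (4 vs 0).
eval_a: total=4, then (max(6, total) == (base + 5)) is false, then ((step - total) <= min(-5, step)) is true, then total=-4, then total=-4, then returns 4
eval_b: total=4, then ((base + 5) == max(6, total)) is false, then ((step - total) <= min(-5, step)) is true, then total=-4, then total=0, then returns 0
verdict: not equivalent; witness: base=-4, step=-4


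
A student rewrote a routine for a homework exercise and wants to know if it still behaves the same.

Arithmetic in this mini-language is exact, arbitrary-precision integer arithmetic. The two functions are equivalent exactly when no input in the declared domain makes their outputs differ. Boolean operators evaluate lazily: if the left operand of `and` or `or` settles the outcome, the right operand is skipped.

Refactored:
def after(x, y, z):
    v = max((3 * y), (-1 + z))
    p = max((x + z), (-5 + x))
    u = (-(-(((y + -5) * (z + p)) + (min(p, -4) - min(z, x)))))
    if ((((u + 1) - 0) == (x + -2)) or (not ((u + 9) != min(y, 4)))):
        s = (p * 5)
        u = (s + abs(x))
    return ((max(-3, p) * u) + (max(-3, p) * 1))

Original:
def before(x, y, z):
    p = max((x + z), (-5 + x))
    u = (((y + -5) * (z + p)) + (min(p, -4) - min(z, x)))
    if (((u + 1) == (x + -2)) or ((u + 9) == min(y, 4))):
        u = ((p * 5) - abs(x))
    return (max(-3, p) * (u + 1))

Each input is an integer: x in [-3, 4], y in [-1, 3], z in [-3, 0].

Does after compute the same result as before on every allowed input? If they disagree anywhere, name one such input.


Try x=1, y=-1, z=0.
before: p := 1 | u := -10 | (((u + 1) == (x + -2)) or ((u + 9) == min(y, 4))): true | u := 4 | result 5
after: v := -1 | p := 1 | u := -10 | ((((u + 1) - 0) == (x + -2)) or (not ((u + 9) != min(y, 4)))): true | s := 5 | u := 6 | result 7
5 vs 7 — the two versions disagree here.
verdict: not equivalent; witness: x=1, y=-1, z=0


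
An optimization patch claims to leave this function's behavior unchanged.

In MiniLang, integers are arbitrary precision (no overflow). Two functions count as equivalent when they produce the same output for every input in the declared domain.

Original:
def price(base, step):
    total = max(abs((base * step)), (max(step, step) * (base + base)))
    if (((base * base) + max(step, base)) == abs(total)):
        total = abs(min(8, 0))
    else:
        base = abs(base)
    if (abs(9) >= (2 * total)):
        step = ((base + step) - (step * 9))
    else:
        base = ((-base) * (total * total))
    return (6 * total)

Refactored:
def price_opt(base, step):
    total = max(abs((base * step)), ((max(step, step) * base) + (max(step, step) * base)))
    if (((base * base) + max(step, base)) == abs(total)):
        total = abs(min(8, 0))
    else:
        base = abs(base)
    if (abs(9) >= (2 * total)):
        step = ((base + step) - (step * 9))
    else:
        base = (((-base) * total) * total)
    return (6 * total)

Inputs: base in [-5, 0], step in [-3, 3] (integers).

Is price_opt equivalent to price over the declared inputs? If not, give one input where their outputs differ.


The two are interchangeable: min/max/abs usage differs; arithmetic usage differs, and every declared input agrees.
Tracing base=-3, step=1: price: total = 3; (((base * base) + max(step, base)) == abs(total)) -> false; base = 3; (abs(9) >= (2 * total)) -> true; step = -5; return 18 | price_opt: total = 3; (((base * base) + max(step, base)) == abs(total)) -> false; base = 3; (abs(9) >= (2 * total)) -> true; step = -5; return 18 — matching result 18.
Every one of the 42 inputs gives matching results.
verdict: equivalent


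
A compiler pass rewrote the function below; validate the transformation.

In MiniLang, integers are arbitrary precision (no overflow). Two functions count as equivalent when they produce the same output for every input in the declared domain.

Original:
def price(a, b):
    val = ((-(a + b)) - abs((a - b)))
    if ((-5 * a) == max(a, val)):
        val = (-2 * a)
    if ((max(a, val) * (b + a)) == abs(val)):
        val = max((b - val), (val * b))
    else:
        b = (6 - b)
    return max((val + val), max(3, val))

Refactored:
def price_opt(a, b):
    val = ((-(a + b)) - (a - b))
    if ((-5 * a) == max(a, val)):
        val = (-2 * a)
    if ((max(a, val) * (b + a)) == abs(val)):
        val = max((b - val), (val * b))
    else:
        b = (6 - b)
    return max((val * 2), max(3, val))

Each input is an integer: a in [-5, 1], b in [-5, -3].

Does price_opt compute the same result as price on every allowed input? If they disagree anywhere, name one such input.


Try a=-5, b=-4.
price: val=8, then ((-5 * a) == max(a, val)) is false, then ((max(a, val) * (b + a)) == abs(val)) is false, then b=10, then returns 16
price_opt: val=10, then ((-5 * a) == max(a, val)) is false, then ((max(a, val) * (b + a)) == abs(val)) is false, then b=10, then returns 20
16 != 20, so the rewrite changes behavior.
verdict: not equivalent; witness: a=-5, b=-4


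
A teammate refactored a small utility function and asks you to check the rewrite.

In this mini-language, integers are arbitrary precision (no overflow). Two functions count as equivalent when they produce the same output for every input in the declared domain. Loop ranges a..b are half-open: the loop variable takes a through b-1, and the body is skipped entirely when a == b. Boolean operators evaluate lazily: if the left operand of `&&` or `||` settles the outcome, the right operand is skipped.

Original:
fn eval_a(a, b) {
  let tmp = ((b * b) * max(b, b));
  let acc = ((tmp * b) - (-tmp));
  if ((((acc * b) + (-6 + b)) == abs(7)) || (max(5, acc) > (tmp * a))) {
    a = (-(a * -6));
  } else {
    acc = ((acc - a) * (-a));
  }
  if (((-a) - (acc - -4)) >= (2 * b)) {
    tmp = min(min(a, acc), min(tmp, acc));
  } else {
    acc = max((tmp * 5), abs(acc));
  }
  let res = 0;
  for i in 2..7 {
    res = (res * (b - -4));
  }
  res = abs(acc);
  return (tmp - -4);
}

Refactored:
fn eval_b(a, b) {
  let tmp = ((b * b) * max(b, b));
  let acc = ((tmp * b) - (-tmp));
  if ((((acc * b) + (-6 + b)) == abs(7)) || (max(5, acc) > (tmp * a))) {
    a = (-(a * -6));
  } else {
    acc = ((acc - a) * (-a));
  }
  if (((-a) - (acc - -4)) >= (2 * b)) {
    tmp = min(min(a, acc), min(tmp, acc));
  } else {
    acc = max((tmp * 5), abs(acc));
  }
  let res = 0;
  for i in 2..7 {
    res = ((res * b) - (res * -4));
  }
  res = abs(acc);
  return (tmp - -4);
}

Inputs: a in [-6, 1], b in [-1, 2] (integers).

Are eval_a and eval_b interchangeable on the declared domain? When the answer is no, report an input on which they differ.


The two are interchangeable: arithmetic usage differs, and every declared input agrees.
Spot check at a=-6, b=2 — eval_a: tmp=8, then acc=24, then ((((acc * b) + (-6 + b)) == abs(7)) || (max(5, acc) > (tmp * a))) is true, then a=-36, then (((-a) - (acc - -4)) >= (2 * b)) is true, then tmp=-36, then res=0, then (i=2), then res=0, then (i=3), then res=0, then (i=4), then res=0, then (i=5), then res=0, then (i=6), then res=0, then res=24, then returns -32. eval_b: tmp=8, then acc=24, then ((((acc * b) + (-6 + b)) == abs(7)) || (max(5, acc) > (tmp * a))) is true, then a=-36, then (((-a) - (acc - -4)) >= (2 * b)) is true, then tmp=-36, then res=0, then (i=2), then res=0, then (i=3), then res=0, then (i=4), then res=0, then (i=5), then res=0, then (i=6), then res=0, then res=24, then returns -32. Both give -32.
Every one of the 32 inputs gives matching results.
verdict: equivalent


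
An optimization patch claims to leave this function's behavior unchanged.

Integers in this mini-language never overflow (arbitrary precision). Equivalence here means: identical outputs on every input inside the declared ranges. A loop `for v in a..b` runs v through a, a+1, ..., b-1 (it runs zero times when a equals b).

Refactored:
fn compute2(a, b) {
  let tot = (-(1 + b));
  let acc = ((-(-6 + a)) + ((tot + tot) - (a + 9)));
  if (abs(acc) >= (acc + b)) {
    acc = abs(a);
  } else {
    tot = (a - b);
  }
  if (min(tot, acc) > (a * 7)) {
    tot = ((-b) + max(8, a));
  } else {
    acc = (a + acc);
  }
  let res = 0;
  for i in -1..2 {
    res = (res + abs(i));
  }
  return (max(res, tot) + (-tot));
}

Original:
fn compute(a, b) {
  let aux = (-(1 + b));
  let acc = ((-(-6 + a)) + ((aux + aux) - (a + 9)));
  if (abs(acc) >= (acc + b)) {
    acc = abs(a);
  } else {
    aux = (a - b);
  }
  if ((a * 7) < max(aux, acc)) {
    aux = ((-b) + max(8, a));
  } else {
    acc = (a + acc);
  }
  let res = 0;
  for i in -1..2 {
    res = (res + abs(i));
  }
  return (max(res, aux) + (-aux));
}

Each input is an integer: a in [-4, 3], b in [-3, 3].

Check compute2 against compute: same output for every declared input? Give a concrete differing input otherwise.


There is a counterexample at a=0, b=-2: 0 on one side, 1 on the other.
compute: aux=1, then acc=-1, then (abs(acc) >= (acc + b)) is true, then acc=0, then ((a * 7) < max(aux, acc)) is true, then aux=10, then res=0, then (i=-1), then res=1, then (i=0), then res=1, then (i=1), then res=2, then returns 0
compute2: tot=1, then acc=-1, then (abs(acc) >= (acc + b)) is true, then acc=0, then (min(tot, acc) > (a * 7)) is false, then acc=0, then res=0, then (i=-1), then res=1, then (i=0), then res=1, then (i=1), then res=2, then returns 1
verdict: not equivalent; witness: a=0, b=-2


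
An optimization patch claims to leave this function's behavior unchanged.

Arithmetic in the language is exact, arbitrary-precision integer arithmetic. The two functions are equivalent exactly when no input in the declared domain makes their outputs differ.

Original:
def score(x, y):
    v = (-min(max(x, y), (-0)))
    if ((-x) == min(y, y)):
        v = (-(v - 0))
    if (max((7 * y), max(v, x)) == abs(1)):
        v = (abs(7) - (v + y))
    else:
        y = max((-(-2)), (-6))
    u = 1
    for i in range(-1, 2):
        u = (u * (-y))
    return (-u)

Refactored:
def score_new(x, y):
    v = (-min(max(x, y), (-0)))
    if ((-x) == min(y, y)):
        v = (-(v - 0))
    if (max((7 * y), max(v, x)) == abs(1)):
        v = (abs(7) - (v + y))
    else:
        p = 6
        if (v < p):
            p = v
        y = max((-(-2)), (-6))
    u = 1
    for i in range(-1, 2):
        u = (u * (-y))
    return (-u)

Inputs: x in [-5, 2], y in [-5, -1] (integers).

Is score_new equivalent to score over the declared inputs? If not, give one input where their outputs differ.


This is a faithful refactor — comparison usage differs; also statement counts differ; also constant usage differs; also local variable names differ; also branching structure differs, but the computed results match everywhere.
As a probe, take x=0, y=-2: score runs v := 0 | ((-x) == min(y, y)): false | (max((7 * y), max(v, x)) == abs(1)): false | y := 2 | u := 1 | iter i=-1: | u := -2 | iter i=0: | u := 4 | iter i=1: | u := -8 | result 8; score_new runs v := 0 | ((-x) == min(y, y)): false | (max((7 * y), max(v, x)) == abs(1)): false | p := 6 | (v < p): true | p := 0 | y := 2 | u := 1 | iter i=-1: | u := -2 | iter i=0: | u := 4 | iter i=1: | u := -8 | result 8; both end at 8.
Across all 40 domain points the two functions coincide.
verdict: equivalent


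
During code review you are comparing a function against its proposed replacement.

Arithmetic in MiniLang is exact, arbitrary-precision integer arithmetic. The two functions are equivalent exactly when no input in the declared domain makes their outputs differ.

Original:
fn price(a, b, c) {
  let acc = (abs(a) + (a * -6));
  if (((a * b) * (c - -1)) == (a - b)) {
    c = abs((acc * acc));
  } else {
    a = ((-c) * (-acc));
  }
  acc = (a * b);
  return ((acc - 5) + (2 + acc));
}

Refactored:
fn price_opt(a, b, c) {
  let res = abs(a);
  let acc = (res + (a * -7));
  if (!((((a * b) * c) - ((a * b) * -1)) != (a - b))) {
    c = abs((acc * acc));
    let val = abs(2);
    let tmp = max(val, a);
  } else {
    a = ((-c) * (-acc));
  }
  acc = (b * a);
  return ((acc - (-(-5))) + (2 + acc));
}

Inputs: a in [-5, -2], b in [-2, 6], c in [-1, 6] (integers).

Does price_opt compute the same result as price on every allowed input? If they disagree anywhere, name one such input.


Evaluate both at a=-5, b=-2, c=-1.
price: acc becomes 35; next (((a * b) * (c - -1)) == (a - b)) evaluates to false; next a becomes -35; next acc becomes 70; next final value 137
price_opt: res becomes 5; next acc becomes 40; next (!((((a * b) * c) - ((a * b) * -1)) != (a - b))) evaluates to false; next a becomes -40; next acc becomes 80; next final value 157
137 and 157 differ, so these are not the same function on this domain.
verdict: not equivalent; witness: a=-5, b=-2, c=-1


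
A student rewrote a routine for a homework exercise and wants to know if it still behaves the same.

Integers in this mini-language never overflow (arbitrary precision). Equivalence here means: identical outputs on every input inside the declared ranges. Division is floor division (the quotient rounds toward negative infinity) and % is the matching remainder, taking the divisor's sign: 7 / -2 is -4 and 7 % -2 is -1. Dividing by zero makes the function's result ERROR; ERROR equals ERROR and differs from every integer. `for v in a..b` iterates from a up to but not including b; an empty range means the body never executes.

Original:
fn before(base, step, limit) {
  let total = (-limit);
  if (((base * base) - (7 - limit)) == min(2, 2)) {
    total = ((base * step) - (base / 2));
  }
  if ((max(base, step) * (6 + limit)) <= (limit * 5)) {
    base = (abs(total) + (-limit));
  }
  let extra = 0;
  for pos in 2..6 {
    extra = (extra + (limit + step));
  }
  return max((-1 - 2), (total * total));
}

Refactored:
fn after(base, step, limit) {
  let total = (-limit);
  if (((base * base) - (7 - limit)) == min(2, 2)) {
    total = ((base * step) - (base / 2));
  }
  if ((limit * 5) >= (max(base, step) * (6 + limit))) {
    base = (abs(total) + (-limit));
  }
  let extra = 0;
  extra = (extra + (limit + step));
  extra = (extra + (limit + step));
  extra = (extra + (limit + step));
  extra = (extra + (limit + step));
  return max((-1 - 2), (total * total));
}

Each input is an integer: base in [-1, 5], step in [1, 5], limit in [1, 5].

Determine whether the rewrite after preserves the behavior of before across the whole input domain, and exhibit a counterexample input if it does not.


Reading the diff, among the changes: local variable names differ; and statement counts differ; and arithmetic usage differs; and loop structure differs; and comparison usage differs.
One worked example (base=3, step=5, limit=3) — before: total=-3, then (((base * base) - (7 - limit)) == min(2, 2)) is false, then ((max(base, step) * (6 + limit)) <= (limit * 5)) is false, then extra=0, then (pos=2), then extra=8, then (pos=3), then extra=16, then (pos=4), then extra=24, then (pos=5), then extra=32, then returns 9; after: total=-3, then (((base * base) - (7 - limit)) == min(2, 2)) is false, then ((limit * 5) >= (max(base, step) * (6 + limit))) is false, then extra=0, then extra=8, then extra=16, then extra=24, then extra=32, then returns 9; agreement on 9.
Every one of the 175 inputs gives matching results.
verdict: equivalent


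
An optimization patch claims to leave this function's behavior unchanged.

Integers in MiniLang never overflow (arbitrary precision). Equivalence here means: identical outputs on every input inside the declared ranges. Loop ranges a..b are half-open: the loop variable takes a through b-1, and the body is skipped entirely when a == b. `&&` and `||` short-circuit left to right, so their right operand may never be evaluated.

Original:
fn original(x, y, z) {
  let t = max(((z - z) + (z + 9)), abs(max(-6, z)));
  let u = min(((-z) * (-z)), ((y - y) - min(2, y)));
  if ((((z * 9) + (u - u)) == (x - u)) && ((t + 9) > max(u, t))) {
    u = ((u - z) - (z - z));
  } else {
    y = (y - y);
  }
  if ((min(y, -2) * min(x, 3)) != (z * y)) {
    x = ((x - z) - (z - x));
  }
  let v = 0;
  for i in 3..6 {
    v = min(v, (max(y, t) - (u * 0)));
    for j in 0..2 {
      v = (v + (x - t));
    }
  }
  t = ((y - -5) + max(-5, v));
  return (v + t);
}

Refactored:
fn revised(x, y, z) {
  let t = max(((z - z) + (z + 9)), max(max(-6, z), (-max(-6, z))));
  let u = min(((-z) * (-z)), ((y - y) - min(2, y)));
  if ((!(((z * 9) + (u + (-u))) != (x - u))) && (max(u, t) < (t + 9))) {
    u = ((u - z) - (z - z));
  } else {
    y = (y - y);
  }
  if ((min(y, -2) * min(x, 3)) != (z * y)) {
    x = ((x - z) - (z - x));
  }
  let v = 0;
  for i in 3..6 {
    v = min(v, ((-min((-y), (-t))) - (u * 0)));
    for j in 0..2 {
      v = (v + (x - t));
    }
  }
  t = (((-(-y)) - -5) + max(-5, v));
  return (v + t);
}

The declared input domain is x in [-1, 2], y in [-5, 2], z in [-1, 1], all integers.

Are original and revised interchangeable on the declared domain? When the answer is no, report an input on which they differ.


The two versions differ — the changes include constant usage differs; min/max/abs usage differs; boolean connective usage differs; comparison usage differs; arithmetic usage differs.
Spot check at x=-1, y=-2, z=0 — original: t becomes 9; next u becomes 0; next ((((z * 9) + (u - u)) == (x - u)) && ((t + 9) > max(u, t))) evaluates to false; next y becomes 0; next ((min(y, -2) * min(x, 3)) != (z * y)) evaluates to true; next x becomes -2; next v becomes 0; next at i=3:; next v becomes 0; next at j=0:; next v becomes -11; next at j=1:; next v becomes -22; next at i=4:; next v becomes -22; next at j=0:; next v becomes -33; next at j=1:; next v becomes -44; next at i=5:; next v becomes -44; next at j=0:; next v becomes -55; next at j=1:; next v becomes -66; next t becomes 0; next final value -66. revised: t becomes 9; next u becomes 0; next ((!(((z * 9) + (u + (-u))) != (x - u))) && (max(u, t) < (t + 9))) evaluates to false; next y becomes 0; next ((min(y, -2) * min(x, 3)) != (z * y)) evaluates to true; next x becomes -2; next v becomes 0; next at i=3:; next v becomes 0; next at j=0:; next v becomes -11; next at j=1:; next v becomes -22; next at i=4:; next v becomes -22; next at j=0:; next v becomes -33; next at j=1:; next v becomes -44; next at i=5:; next v becomes -44; next at j=0:; next v becomes -55; next at j=1:; next v becomes -66; next t becomes 0; next final value -66. Both give -66.
Sweeping the whole domain (96 inputs) finds no disagreement.
verdict: equivalent


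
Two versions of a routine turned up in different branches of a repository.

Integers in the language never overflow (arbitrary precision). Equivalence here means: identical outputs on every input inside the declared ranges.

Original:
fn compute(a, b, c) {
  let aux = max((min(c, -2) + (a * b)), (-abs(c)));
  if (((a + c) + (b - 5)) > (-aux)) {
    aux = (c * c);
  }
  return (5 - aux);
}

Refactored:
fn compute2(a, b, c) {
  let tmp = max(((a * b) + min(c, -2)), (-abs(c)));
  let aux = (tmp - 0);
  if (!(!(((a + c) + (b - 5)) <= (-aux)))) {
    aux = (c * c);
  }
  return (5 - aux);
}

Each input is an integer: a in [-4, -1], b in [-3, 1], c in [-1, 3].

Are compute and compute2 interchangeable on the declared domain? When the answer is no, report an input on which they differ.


On input a=-4, b=-3, c=-1, compute returns -5 while compute2 returns 4.
verdict: not equivalent; witness: a=-4, b=-3, c=-1


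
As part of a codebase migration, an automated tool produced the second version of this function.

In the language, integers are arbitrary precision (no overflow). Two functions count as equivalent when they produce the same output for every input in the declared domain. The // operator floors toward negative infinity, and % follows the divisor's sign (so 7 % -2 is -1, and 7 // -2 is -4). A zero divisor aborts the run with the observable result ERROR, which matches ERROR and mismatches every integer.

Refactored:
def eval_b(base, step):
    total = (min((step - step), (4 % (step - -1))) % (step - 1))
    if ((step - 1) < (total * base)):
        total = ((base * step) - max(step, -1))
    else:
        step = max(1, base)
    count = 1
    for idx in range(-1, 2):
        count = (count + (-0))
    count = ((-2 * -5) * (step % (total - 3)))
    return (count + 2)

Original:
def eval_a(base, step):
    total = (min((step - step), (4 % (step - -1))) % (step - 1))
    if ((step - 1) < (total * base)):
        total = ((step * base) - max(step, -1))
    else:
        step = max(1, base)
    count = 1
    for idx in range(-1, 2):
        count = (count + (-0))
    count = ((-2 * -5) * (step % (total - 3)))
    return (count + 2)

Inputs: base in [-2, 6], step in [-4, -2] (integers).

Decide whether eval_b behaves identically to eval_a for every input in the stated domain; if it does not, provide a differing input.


The two versions differ — the changes include same computation, different form.
As a probe, take base=0, step=-4: eval_a runs total = -2; ((step - 1) < (total * base)) -> true; total = 1; count = 1; [idx=-1]; count = 1; [idx=0]; count = 1; [idx=1]; count = 1; count = 0; return 2; eval_b runs total = -2; ((step - 1) < (total * base)) -> true; total = 1; count = 1; [idx=-1]; count = 1; [idx=0]; count = 1; [idx=1]; count = 1; count = 0; return 2; both end at 2.
Every one of the 27 inputs gives matching results.
verdict: equivalent


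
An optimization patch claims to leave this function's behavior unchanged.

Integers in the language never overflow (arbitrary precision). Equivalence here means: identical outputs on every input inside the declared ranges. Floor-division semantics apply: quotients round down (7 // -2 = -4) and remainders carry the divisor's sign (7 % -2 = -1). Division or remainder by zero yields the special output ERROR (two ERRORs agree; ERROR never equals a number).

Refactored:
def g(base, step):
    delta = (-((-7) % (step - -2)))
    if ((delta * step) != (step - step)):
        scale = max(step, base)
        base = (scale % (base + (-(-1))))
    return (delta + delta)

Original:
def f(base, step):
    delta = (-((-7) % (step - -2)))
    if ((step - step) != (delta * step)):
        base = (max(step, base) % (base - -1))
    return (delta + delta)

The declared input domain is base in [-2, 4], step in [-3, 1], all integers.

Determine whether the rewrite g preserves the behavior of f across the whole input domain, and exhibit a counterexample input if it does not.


The two versions differ — the changes include local variable names differ; statement counts differ; arithmetic usage differs.
Tracing base=0, step=-3: f: delta=0, then ((step - step) != (delta * step)) is false, then returns 0 | g: delta=0, then ((delta * step) != (step - step)) is false, then returns 0 — matching result 0.
Sweeping the whole domain (35 inputs) finds no disagreement.
verdict: equivalent


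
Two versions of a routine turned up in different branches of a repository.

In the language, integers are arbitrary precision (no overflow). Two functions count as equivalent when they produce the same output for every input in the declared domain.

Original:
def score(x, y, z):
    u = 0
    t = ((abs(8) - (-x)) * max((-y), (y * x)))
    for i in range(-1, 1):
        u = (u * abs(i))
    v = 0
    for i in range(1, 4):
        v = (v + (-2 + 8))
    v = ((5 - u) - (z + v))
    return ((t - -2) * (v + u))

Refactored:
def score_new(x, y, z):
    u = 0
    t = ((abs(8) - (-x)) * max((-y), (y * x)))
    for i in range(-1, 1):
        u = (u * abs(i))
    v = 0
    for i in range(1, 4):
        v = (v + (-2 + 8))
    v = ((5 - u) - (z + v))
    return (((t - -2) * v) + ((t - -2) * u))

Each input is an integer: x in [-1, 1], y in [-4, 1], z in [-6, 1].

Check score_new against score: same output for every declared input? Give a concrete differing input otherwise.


Comparing the listings, the differences include: constant usage differs; arithmetic usage differs.
One worked example (x=0, y=-4, z=-4) — score: u := 0 | t := 32 | iter i=-1: | u := 0 | iter i=0: | u := 0 | v := 0 | iter i=1: | v := 6 | iter i=2: | v := 12 | iter i=3: | v := 18 | v := -9 | result -306; score_new: u := 0 | t := 32 | iter i=-1: | u := 0 | iter i=0: | u := 0 | v := 0 | iter i=1: | v := 6 | iter i=2: | v := 12 | iter i=3: | v := 18 | v := -9 | result -306; agreement on -306.
Every one of the 144 inputs gives matching results.
verdict: equivalent


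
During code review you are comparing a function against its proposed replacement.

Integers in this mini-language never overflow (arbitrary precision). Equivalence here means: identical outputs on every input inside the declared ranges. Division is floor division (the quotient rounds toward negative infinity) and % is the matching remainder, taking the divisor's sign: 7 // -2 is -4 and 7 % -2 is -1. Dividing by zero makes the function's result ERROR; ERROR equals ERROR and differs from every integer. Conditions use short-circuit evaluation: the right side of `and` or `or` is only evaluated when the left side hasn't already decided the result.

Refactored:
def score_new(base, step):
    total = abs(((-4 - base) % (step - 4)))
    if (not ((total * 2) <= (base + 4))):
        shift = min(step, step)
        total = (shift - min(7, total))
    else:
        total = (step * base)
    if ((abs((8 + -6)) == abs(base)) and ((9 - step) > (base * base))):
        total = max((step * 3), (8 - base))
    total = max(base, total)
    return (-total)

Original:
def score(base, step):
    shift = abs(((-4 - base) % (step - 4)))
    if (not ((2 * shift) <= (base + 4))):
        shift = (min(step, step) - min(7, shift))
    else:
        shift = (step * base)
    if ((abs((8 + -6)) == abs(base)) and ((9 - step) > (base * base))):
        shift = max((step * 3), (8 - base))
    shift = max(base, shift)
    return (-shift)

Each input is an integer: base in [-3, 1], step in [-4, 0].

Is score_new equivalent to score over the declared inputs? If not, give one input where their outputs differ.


Comparing the listings, the differences include: statement counts differ, local variable names differ.
One worked example (base=-1, step=-4) — score: shift=3, then (not ((2 * shift) <= (base + 4))) is true, then shift=-7, then ((abs((8 + -6)) == abs(base)) and ((9 - step) > (base * base))) is false, then shift=-1, then returns 1; score_new: total=3, then (not ((total * 2) <= (base + 4))) is true, then shift=-4, then total=-7, then ((abs((8 + -6)) == abs(base)) and ((9 - step) > (base * base))) is false, then total=-1, then returns 1; agreement on 1.
Every one of the 25 inputs gives matching results.
verdict: equivalent


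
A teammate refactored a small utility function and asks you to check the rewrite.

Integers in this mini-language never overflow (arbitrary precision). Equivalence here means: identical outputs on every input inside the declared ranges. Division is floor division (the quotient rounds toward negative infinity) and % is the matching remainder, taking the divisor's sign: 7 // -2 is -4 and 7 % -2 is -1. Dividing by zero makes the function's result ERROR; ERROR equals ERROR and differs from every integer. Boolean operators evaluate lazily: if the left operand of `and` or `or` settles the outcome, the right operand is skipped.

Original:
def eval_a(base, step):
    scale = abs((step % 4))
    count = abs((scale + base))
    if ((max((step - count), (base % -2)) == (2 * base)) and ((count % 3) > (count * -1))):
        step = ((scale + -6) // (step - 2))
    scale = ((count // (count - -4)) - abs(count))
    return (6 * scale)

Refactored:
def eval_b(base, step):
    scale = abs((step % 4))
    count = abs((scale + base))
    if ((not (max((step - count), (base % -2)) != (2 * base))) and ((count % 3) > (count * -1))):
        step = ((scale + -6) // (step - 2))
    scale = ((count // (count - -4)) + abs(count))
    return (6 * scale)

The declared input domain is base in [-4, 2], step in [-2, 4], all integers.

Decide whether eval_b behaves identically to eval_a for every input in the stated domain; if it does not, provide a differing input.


Not equivalent: base=-4, step=-2 separates them (-12 vs 12).
eval_a: scale := 2 | count := 2 | ((max((step - count), (base % -2)) == (2 * base)) and ((count % 3) > (count * -1))): false | scale := -2 | result -12
eval_b: scale := 2 | count := 2 | ((not (max((step - count), (base % -2)) != (2 * base))) and ((count % 3) > (count * -1))): false | scale := 2 | result 12
verdict: not equivalent; witness: base=-4, step=-2


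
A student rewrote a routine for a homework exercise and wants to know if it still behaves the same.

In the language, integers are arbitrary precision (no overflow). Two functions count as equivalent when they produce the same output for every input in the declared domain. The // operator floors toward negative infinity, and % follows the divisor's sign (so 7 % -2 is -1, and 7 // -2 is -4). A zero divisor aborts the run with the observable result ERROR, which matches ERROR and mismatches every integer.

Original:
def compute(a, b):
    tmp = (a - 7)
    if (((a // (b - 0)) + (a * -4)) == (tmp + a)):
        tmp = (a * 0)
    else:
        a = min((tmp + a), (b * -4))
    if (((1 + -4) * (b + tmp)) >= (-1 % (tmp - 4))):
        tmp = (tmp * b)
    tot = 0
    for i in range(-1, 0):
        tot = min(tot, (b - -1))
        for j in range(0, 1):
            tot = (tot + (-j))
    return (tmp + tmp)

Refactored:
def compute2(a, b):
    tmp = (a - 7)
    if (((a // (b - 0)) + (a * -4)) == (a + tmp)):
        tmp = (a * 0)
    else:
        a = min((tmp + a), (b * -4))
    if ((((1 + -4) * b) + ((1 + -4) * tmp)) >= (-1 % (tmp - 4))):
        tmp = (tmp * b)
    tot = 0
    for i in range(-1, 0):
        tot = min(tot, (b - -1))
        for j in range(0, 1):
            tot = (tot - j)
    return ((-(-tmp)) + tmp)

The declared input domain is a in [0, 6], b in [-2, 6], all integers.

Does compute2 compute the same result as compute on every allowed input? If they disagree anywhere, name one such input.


The two are interchangeable: constant usage differs, plus arithmetic usage differs, and every declared input agrees.
Spot check at a=4, b=3 — compute: tmp=-3, then (((a // (b - 0)) + (a * -4)) == (tmp + a)) is false, then a=-12, then (((1 + -4) * (b + tmp)) >= (-1 % (tmp - 4))) is true, then tmp=-9, then tot=0, then (i=-1), then tot=0, then (j=0), then tot=0, then returns -18. compute2: tmp=-3, then (((a // (b - 0)) + (a * -4)) == (a + tmp)) is false, then a=-12, then ((((1 + -4) * b) + ((1 + -4) * tmp)) >= (-1 % (tmp - 4))) is true, then tmp=-9, then tot=0, then (i=-1), then tot=0, then (j=0), then tot=0, then returns -18. Both give -18.
Sweeping the whole domain (63 inputs) finds no disagreement.
verdict: equivalent


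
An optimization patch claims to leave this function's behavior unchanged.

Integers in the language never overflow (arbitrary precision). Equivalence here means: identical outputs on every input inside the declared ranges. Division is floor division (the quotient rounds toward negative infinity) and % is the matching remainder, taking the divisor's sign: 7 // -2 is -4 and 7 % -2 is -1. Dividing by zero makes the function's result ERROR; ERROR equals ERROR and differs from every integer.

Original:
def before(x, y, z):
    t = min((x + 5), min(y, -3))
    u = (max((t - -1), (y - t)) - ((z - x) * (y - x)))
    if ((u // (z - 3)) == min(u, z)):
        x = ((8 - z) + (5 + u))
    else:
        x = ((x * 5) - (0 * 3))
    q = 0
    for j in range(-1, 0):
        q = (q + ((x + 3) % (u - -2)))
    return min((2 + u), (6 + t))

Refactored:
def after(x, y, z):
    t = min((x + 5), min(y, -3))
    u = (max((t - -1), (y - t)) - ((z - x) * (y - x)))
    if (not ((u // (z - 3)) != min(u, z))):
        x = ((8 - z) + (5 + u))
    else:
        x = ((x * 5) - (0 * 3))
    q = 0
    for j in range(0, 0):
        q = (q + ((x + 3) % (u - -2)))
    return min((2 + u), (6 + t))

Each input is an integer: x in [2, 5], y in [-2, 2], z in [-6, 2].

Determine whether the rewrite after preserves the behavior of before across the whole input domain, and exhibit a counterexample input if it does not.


Not equivalent: x=2, y=1, z=-4 separates them (ERROR vs 0).
before: t=-3, then u=-2, then ((u // (z - 3)) == min(u, z)) is false, then x=10, then q=0, then (j=-1), then a zero divisor aborts: ERROR
after: t=-3, then u=-2, then (not ((u // (z - 3)) != min(u, z))) is false, then x=10, then q=0, then the loop over j runs zero times, then returns 0
verdict: not equivalent; witness: x=2, y=1, z=-4


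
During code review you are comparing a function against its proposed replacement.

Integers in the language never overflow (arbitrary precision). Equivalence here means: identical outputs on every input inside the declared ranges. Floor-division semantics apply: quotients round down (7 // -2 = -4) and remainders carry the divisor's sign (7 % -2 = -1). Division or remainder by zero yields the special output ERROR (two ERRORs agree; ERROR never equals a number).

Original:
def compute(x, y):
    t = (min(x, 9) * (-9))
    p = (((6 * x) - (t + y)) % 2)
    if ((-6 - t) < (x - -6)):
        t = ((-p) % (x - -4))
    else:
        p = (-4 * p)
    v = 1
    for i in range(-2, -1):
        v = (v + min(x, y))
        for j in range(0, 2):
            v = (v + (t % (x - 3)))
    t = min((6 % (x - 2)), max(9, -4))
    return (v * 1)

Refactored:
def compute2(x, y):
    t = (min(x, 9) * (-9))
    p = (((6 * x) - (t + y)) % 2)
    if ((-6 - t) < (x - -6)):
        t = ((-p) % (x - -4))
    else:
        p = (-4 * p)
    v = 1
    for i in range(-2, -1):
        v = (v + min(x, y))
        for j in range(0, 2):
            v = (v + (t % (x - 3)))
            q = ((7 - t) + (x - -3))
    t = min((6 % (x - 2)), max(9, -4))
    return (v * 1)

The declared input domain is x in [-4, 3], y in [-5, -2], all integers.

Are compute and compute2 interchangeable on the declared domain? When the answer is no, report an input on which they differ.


This is a faithful refactor — local variable names differ, arithmetic usage differs, constant usage differs, statement counts differ, but the computed results match everywhere.
Spot check at x=-2, y=-4 — compute: t becomes 18; next p becomes 0; next ((-6 - t) < (x - -6)) evaluates to true; next t becomes 0; next v becomes 1; next at i=-2:; next v becomes -3; next at j=0:; next v becomes -3; next at j=1:; next v becomes -3; next t becomes -2; next final value -3. compute2: t becomes 18; next p becomes 0; next ((-6 - t) < (x - -6)) evaluates to true; next t becomes 0; next v becomes 1; next at i=-2:; next v becomes -3; next at j=0:; next v becomes -3; next q becomes 8; next at j=1:; next v becomes -3; next q becomes 8; next t becomes -2; next final value -3. Both give -3.
An exhaustive pass over the 32 declared inputs shows identical outputs.
verdict: equivalent


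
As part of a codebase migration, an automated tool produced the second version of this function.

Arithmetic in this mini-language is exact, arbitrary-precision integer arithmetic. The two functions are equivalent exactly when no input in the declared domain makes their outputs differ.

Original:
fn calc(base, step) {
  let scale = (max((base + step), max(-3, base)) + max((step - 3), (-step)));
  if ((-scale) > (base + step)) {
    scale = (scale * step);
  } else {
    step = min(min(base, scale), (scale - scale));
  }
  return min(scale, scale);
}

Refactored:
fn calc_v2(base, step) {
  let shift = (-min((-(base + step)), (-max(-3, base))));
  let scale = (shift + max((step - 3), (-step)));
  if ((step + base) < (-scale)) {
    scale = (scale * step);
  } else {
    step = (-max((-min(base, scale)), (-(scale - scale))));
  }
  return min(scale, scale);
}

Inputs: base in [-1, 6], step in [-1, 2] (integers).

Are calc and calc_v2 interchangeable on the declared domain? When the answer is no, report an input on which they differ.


Comparing the listings, the differences include: comparison usage differs; also local variable names differ; also statement counts differ.
As a probe, take base=-1, step=2: calc runs scale becomes 0; next ((-scale) > (base + step)) evaluates to false; next step becomes -1; next final value 0; calc_v2 runs shift becomes 1; next scale becomes 0; next ((step + base) < (-scale)) evaluates to false; next step becomes -1; next final value 0; both end at 0.
Every one of the 32 inputs gives matching results.
verdict: equivalent


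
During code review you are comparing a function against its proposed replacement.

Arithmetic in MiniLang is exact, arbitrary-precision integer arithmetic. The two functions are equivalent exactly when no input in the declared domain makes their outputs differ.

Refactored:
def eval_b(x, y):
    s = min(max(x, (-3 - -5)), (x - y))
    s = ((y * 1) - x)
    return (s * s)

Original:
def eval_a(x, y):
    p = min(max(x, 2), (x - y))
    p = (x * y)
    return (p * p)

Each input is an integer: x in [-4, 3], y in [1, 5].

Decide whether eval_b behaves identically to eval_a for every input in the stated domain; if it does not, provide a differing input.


Take x=-4, y=1.
eval_a: p := -5 | p := -4 | result 16
eval_b: s := -5 | s := 5 | result 25
16 and 25 differ, so these are not the same function on this domain.
verdict: not equivalent; witness: x=-4, y=1


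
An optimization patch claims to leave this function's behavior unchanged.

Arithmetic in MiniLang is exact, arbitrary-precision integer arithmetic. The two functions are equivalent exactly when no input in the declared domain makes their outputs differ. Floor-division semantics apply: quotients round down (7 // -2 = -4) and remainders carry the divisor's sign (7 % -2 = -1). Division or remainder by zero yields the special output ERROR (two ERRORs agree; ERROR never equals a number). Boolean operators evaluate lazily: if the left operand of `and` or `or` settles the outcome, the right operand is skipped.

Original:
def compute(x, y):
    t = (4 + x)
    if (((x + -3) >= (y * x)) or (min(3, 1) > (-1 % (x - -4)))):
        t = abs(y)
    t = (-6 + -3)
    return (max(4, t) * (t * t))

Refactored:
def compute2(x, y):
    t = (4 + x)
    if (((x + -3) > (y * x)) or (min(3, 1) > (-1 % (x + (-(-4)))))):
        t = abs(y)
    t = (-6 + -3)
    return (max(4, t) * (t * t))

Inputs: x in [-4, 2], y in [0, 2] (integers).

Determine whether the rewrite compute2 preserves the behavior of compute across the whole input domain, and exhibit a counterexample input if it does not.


The suspicious edit (`((x + -3) >= (y * x))` became `((x + -3) > (y * x))`) never changes the result for any input inside the declared domain.
Spot check at x=1, y=1 — compute: t = 5; (((x + -3) >= (y * x)) or (min(3, 1) > (-1 % (x - -4)))) -> false; t = -9; return 324. compute2: t = 5; (((x + -3) > (y * x)) or (min(3, 1) > (-1 % (x + (-(-4)))))) -> false; t = -9; return 324. Both give 324.
Every one of the 21 inputs gives matching results.
verdict: equivalent
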